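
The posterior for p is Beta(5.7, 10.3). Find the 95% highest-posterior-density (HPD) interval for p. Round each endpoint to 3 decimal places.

[0.138, 0.584]

The posterior is unimodal and skewed, so the HPD interval has equal density at both endpoints and is the shortest 95% interval.
Solving f(0.138) = f(0.584) with F(0.584) − F(0.138) = 0.95 gives [0.138, 0.584].
For comparison, the equal-tailed interval is [0.149, 0.597]; the HPD is narrower and shifted toward the mode.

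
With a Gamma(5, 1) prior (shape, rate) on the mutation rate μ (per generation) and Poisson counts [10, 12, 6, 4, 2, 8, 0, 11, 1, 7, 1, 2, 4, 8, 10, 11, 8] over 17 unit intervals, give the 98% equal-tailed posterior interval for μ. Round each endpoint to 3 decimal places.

Posterior: Gamma(5+105, 1+17) = Gamma(110, 18) (shape, rate).
Equal-tailed 98% interval: Gamma(110, 18) quantiles at 0.01 and 0.99.
Posterior mean ≈ 6.111, SD ≈ 0.583; a Normal approximation gives roughly [4.756, 7.467].
Exact: lower = 4.838; upper = 7.548.

[4.838, 7.548]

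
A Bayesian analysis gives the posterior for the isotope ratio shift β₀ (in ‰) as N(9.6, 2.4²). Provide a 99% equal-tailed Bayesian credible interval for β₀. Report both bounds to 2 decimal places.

[3.42, 15.78]

The posterior is symmetric, so the 99% equal-tailed interval is β₀ = 9.6 ± z·2.4 with z = 2.576.
Half-width: 2.576 × 2.4 = 6.18.
9.6 − 6.18 = 3.42; 9.6 + 6.18 = 15.78.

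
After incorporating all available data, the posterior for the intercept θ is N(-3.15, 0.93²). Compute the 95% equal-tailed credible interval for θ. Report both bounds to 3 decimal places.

The posterior is symmetric, so the 95% equal-tailed interval is θ = -3.15 ± z·0.93 with z = 1.960.
Half-width: 1.960 × 0.93 = 1.823.
-3.15 − 1.823 = -4.973; -3.15 + 1.823 = -1.327.

[-4.973, -1.327]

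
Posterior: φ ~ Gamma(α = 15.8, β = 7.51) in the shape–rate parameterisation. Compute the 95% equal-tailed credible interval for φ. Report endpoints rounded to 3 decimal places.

[1.198, 3.261]

Posterior: Gamma(shape 15.8, rate 7.51).
Equal-tailed 95% interval: Gamma(15.8, 7.51) quantiles at 0.025 and 0.975.
Posterior mean ≈ 2.104, SD ≈ 0.529; a Normal approximation gives roughly [1.066, 3.141].
Exact: lower = 1.198; upper = 3.261.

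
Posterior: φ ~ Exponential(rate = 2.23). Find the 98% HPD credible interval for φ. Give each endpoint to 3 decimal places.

The exponential density is strictly decreasing on [0, ∞), so the HPD interval is anchored at 0: [0, q] with P(φ ≤ q) = 0.98.
q = −ln(1 − 0.98) / 2.23 = 3.9120 / 2.23 = 1.754.

[0.000, 1.754]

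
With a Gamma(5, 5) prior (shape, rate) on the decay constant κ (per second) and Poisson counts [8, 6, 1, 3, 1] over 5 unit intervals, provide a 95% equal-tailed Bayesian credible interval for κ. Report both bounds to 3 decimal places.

[1.538, 3.451]

Posterior: Gamma(5+19, 5+5) = Gamma(24, 10) (shape, rate).
Equal-tailed 95% interval: Gamma(24, 10) quantiles at 0.025 and 0.975.
Posterior mean ≈ 2.400, SD ≈ 0.490; a Normal approximation gives roughly [1.440, 3.360].
Exact: lower = 1.538; upper = 3.451.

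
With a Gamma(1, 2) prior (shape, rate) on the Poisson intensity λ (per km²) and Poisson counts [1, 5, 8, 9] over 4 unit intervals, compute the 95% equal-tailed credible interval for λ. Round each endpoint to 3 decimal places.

[2.563, 5.752]

Posterior: Gamma(1+23, 2+4) = Gamma(24, 6) (shape, rate).
Equal-tailed 95% interval: Gamma(24, 6) quantiles at 0.025 and 0.975.
Posterior mean ≈ 4.000, SD ≈ 0.816; a Normal approximation gives roughly [2.400, 5.600].
Exact: lower = 2.563; upper = 5.752.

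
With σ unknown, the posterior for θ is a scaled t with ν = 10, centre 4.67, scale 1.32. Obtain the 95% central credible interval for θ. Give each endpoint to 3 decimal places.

The t_10 distribution is symmetric; the 95% interval is 4.67 ± t·1.32 with t_{0.975,10} = 2.228.
Half-width: 2.228 × 1.32 = 2.941.
4.67 − 2.941 = 1.729; 4.67 + 2.941 = 7.611.

[1.729, 7.611]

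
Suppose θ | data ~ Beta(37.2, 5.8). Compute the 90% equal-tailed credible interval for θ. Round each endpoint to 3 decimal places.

Posterior: Beta(37.2, 5.8).
Equal-tailed 90% interval: the 0.05 and 0.95 quantiles of Beta(37.2, 5.8).
Posterior mean ≈ 0.865, SD ≈ 0.051; a Normal approximation gives roughly [0.780, 0.950].
Exact: F⁻¹(0.05) = 0.772; F⁻¹(0.95) = 0.939.

[0.772, 0.939]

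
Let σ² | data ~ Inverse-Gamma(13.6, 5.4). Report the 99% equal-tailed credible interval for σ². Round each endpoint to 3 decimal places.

Inverse-Gamma(13.6, 5.4) quantiles: F⁻¹(0.005) and F⁻¹(0.995).
Equivalently, 1/σ² ~ Gamma(13.6, rate = 5.4); invert its 0.995 and 0.005 quantiles.
Posterior mean ≈ 0.429, SD ≈ 0.126; a Normal approximation gives roughly [0.104, 0.753].
Exact: lower = 0.216; upper = 0.905.

[0.216, 0.905]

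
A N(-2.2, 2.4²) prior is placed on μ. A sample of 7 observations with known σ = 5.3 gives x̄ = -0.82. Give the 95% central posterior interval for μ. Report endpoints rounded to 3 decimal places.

Posterior precision = 1/2.4² + 7/5.3² = 0.1736 + 0.2492 = 0.4228, so posterior SD = 1.5379.
Posterior mean = (-2.2/2.4² + 7·-0.82/5.3²) / 0.4228 = -1.3866.
Interval: -1.3866 ± 1.960 × 1.5379 → [-4.401, 1.628].

[-4.401, 1.628]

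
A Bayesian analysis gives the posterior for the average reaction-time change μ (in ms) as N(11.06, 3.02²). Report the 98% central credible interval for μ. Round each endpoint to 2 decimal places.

[4.03, 18.09]

The posterior is symmetric, so the 98% equal-tailed interval is μ = 11.06 ± z·3.02 with z = 2.326.
Half-width: 2.326 × 3.02 = 7.03.
11.06 − 7.03 = 4.03; 11.06 + 7.03 = 18.09.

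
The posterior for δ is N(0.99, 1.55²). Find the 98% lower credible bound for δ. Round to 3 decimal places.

-2.193

Need L with P(δ ≥ L) = 0.98: L = 0.99 − z_{0.02}·1.55.
z = 2.054; L = 0.99 − 2.054 × 1.55 = -2.193.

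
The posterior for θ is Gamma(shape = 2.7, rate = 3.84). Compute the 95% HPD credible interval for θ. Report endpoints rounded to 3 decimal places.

[0.053, 1.542]

The posterior is unimodal and skewed, so the HPD interval has equal density at both endpoints and is the shortest 95% interval.
Solving f(0.053) = f(1.542) with F(1.542) − F(0.053) = 0.95 gives [0.053, 1.542].
For comparison, the equal-tailed interval is [0.129, 1.756]; the HPD is narrower and shifted toward the mode.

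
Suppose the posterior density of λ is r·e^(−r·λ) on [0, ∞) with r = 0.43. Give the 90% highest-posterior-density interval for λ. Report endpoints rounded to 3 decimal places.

The exponential density is strictly decreasing on [0, ∞), so the HPD interval is anchored at 0: [0, q] with P(λ ≤ q) = 0.90.
q = −ln(1 − 0.90) / 0.43 = 2.3026 / 0.43 = 5.355.

[0.000, 5.355]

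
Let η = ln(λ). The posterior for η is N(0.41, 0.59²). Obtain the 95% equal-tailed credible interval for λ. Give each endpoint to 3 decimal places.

[0.474, 4.789]

On the log scale the 95% interval is 0.41 ± 1.960 × 0.59 = [-0.7464, 1.5664].
Exponentiate: [e^-0.7464, e^1.5664] = [0.474, 4.789].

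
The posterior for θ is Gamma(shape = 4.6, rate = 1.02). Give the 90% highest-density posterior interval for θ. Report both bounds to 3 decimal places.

[1.248, 7.645]

The posterior is unimodal and skewed, so the HPD interval has equal density at both endpoints and is the shortest 90% interval.
Solving f(1.248) = f(7.645) with F(7.645) − F(1.248) = 0.90 gives [1.248, 7.645].
For comparison, the equal-tailed interval is [1.689, 8.431]; the HPD is narrower and shifted toward the mode.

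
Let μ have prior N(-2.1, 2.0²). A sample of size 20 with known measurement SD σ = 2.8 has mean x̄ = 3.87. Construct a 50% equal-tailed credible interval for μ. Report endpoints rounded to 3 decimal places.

Posterior precision = 1/2.0² + 20/2.8² = 0.2500 + 2.5510 = 2.8010, so posterior SD = 0.5975.
Posterior mean = (-2.1/2.0² + 20·3.87/2.8²) / 2.8010 = 3.3372.
Interval: 3.3372 ± 0.674 × 0.5975 → [2.934, 3.740].

[2.934, 3.740]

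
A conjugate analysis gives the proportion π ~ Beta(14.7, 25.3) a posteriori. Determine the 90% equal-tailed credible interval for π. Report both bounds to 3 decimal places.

[0.247, 0.495]

Posterior: Beta(14.7, 25.3).
Equal-tailed 90% interval: the 0.05 and 0.95 quantiles of Beta(14.7, 25.3).
Posterior mean ≈ 0.367, SD ≈ 0.075; a Normal approximation gives roughly [0.244, 0.491].
Exact: F⁻¹(0.05) = 0.247; F⁻¹(0.95) = 0.495.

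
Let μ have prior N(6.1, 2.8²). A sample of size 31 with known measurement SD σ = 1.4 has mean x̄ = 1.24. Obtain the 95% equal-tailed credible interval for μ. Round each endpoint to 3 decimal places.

Posterior precision = 1/2.8² + 31/1.4² = 0.1276 + 15.8163 = 15.9439, so posterior SD = 0.2504.
Posterior mean = (6.1/2.8² + 31·1.24/1.4²) / 15.9439 = 1.2789.
Interval: 1.2789 ± 1.960 × 0.2504 → [0.788, 1.770].

[0.788, 1.770]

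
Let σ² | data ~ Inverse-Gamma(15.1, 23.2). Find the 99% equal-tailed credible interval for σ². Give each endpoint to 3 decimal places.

[0.860, 3.333]

Inverse-Gamma(15.1, 23.2) quantiles: F⁻¹(0.005) and F⁻¹(0.995).
Equivalently, 1/σ² ~ Gamma(15.1, rate = 23.2); invert its 0.995 and 0.005 quantiles.
Posterior mean ≈ 1.645, SD ≈ 0.455; a Normal approximation gives roughly [0.474, 2.816].
Exact: lower = 0.860; upper = 3.333.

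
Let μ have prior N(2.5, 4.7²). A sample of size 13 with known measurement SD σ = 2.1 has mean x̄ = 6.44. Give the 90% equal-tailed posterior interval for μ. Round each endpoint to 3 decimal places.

[5.430, 7.331]

Posterior precision = 1/4.7² + 13/2.1² = 0.0453 + 2.9478 = 2.9931, so posterior SD = 0.5780.
Posterior mean = (2.5/4.7² + 13·6.44/2.1²) / 2.9931 = 6.3804.
Interval: 6.3804 ± 1.645 × 0.5780 → [5.430, 7.331].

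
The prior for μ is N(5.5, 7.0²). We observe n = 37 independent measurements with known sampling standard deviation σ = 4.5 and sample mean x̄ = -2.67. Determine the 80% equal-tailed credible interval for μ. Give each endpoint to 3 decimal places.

[-3.523, -1.637]

Posterior precision = 1/7.0² + 37/4.5² = 0.0204 + 1.8272 = 1.8476, so posterior SD = 0.7357.
Posterior mean = (5.5/7.0² + 37·-2.67/4.5²) / 1.8476 = -2.5798.
Interval: -2.5798 ± 1.282 × 0.7357 → [-3.523, -1.637].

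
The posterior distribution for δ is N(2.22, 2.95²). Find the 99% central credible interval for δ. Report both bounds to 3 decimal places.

The posterior is symmetric, so the 99% equal-tailed interval is δ = 2.22 ± z·2.95 with z = 2.576.
Half-width: 2.576 × 2.95 = 7.599.
2.22 − 7.599 = -5.379; 2.22 + 7.599 = 9.819.

[-5.379, 9.819]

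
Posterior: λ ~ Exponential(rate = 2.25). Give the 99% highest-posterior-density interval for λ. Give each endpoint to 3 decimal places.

[0.000, 2.047]

The exponential density is strictly decreasing on [0, ∞), so the HPD interval is anchored at 0: [0, q] with P(λ ≤ q) = 0.99.
q = −ln(1 − 0.99) / 2.25 = 4.6052 / 2.25 = 2.047.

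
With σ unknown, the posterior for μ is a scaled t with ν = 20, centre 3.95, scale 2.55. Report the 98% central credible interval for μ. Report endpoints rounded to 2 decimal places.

The t_20 distribution is symmetric; the 98% interval is 3.95 ± t·2.55 with t_{0.99,20} = 2.528.
Half-width: 2.528 × 2.55 = 6.45.
3.95 − 6.45 = -2.50; 3.95 + 6.45 = 10.40.

[-2.50, 10.40]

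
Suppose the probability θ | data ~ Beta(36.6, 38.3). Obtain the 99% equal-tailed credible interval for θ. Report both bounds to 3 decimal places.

Posterior: Beta(36.6, 38.3).
Equal-tailed 99% interval: the 0.005 and 0.995 quantiles of Beta(36.6, 38.3).
Posterior mean ≈ 0.489, SD ≈ 0.057; a Normal approximation gives roughly [0.341, 0.636].
Exact: F⁻¹(0.005) = 0.343; F⁻¹(0.995) = 0.635.

[0.343, 0.635]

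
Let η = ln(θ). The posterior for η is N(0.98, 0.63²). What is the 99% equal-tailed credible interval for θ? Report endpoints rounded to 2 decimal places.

[0.53, 13.50]

On the log scale the 99% interval is 0.98 ± 2.576 × 0.63 = [-0.6428, 2.6028].
Exponentiate: [e^-0.6428, e^2.6028] = [0.53, 13.50].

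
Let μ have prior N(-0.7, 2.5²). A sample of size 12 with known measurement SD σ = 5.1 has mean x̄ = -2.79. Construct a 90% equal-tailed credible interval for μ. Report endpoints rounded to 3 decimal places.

[-4.339, -0.165]

Posterior precision = 1/2.5² + 12/5.1² = 0.1600 + 0.4614 = 0.6214, so posterior SD = 1.2686.
Posterior mean = (-0.7/2.5² + 12·-2.79/5.1²) / 0.6214 = -2.2518.
Interval: -2.2518 ± 1.645 × 1.2686 → [-4.339, -0.165].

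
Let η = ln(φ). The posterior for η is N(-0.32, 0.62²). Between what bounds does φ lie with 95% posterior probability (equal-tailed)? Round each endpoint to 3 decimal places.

On the log scale the 95% interval is -0.32 ± 1.960 × 0.62 = [-1.5352, 0.8952].
Exponentiate: [e^-1.5352, e^0.8952] = [0.215, 2.448].

[0.215, 2.448]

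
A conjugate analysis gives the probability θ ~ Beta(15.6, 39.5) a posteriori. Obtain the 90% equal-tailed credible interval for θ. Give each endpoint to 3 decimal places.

[0.189, 0.386]

Posterior: Beta(15.6, 39.5).
Equal-tailed 90% interval: the 0.05 and 0.95 quantiles of Beta(15.6, 39.5).
Posterior mean ≈ 0.283, SD ≈ 0.060; a Normal approximation gives roughly [0.184, 0.382].
Exact: F⁻¹(0.05) = 0.189; F⁻¹(0.95) = 0.386.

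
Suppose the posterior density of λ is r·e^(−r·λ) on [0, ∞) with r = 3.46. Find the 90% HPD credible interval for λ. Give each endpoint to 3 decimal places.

[0.000, 0.665]

The exponential density is strictly decreasing on [0, ∞), so the HPD interval is anchored at 0: [0, q] with P(λ ≤ q) = 0.90.
q = −ln(1 − 0.90) / 3.46 = 2.3026 / 3.46 = 0.665.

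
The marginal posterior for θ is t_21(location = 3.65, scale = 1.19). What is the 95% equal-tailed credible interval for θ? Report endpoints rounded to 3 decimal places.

The t_21 distribution is symmetric; the 95% interval is 3.65 ± t·1.19 with t_{0.975,21} = 2.080.
Half-width: 2.080 × 1.19 = 2.475.
3.65 − 2.475 = 1.175; 3.65 + 2.475 = 6.125.

[1.175, 6.125]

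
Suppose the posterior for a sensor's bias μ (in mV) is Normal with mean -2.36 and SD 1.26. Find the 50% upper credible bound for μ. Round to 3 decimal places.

-2.360

Need U with P(μ ≤ U) = 0.50: U = -2.36 + z_{0.5}·1.26.
z = 0.000; U = -2.36 + 0.000 × 1.26 = -2.360.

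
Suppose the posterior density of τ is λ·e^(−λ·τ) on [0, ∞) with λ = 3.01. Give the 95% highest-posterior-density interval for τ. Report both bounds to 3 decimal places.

[0.000, 0.995]

The exponential density is strictly decreasing on [0, ∞), so the HPD interval is anchored at 0: [0, q] with P(τ ≤ q) = 0.95.
q = −ln(1 − 0.95) / 3.01 = 2.9957 / 3.01 = 0.995.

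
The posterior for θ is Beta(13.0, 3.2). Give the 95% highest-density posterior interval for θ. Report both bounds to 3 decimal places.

[0.615, 0.968]

The posterior is unimodal and skewed, so the HPD interval has equal density at both endpoints and is the shortest 95% interval.
Solving f(0.615) = f(0.968) with F(0.968) − F(0.615) = 0.95 gives [0.615, 0.968].
For comparison, the equal-tailed interval is [0.584, 0.951]; the HPD is narrower and shifted toward the mode.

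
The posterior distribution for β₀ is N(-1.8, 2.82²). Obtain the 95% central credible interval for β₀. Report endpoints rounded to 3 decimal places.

[-7.327, 3.727]

The posterior is symmetric, so the 95% equal-tailed interval is β₀ = -1.8 ± z·2.82 with z = 1.960.
Half-width: 1.960 × 2.82 = 5.527.
-1.8 − 5.527 = -7.327; -1.8 + 5.527 = 3.727.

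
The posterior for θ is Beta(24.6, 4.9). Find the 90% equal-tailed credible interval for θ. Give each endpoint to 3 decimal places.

Posterior: Beta(24.6, 4.9).
Equal-tailed 90% interval: the 0.05 and 0.95 quantiles of Beta(24.6, 4.9).
Posterior mean ≈ 0.834, SD ≈ 0.067; a Normal approximation gives roughly [0.723, 0.945].
Exact: F⁻¹(0.05) = 0.711; F⁻¹(0.95) = 0.931.

[0.711, 0.931]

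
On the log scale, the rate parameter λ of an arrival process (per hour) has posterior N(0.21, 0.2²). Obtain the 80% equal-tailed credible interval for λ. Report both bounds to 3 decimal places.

[0.955, 1.594]

On the log scale the 80% interval is 0.21 ± 1.282 × 0.2 = [-0.0463, 0.4663].
Exponentiate: [e^-0.0463, e^0.4663] = [0.955, 1.594].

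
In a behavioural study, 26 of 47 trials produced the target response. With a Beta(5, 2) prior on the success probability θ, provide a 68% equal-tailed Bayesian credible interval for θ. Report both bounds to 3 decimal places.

Posterior: Beta(5+26, 2+21) = Beta(31, 23).
Equal-tailed 68% interval: the 0.16 and 0.84 quantiles of Beta(31, 23).
Posterior mean ≈ 0.574, SD ≈ 0.067; a Normal approximation gives roughly [0.508, 0.640].
Exact: F⁻¹(0.16) = 0.507; F⁻¹(0.84) = 0.641.

[0.507, 0.641]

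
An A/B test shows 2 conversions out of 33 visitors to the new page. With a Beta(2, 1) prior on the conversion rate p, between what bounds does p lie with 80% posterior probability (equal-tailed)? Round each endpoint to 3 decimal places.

[0.051, 0.181]

Posterior: Beta(2+2, 1+31) = Beta(4, 32).
Equal-tailed 80% interval: the 0.1 and 0.9 quantiles of Beta(4, 32).
Posterior mean ≈ 0.111, SD ≈ 0.052; a Normal approximation gives roughly [0.045, 0.177].
Exact: F⁻¹(0.1) = 0.051; F⁻¹(0.9) = 0.181.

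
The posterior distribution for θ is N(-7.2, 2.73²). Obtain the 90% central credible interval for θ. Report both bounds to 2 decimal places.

[-11.69, -2.71]

The posterior is symmetric, so the 90% equal-tailed interval is θ = -7.2 ± z·2.73 with z = 1.645.
Half-width: 1.645 × 2.73 = 4.49.
-7.2 − 4.49 = -11.69; -7.2 + 4.49 = -2.71.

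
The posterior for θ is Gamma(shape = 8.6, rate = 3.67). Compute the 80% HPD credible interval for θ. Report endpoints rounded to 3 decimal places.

The posterior is unimodal and skewed, so the HPD interval has equal density at both endpoints and is the shortest 80% interval.
Solving f(1.244) = f(3.202) with F(3.202) − F(1.244) = 0.80 gives [1.244, 3.202].
For comparison, the equal-tailed interval is [1.395, 3.408]; the HPD is narrower and shifted toward the mode.

[1.244, 3.202]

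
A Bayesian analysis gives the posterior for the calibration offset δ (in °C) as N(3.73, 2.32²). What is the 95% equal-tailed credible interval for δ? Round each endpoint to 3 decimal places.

The posterior is symmetric, so the 95% equal-tailed interval is δ = 3.73 ± z·2.32 with z = 1.960.
Half-width: 1.960 × 2.32 = 4.547.
3.73 − 4.547 = -0.817; 3.73 + 4.547 = 8.277.

[-0.817, 8.277]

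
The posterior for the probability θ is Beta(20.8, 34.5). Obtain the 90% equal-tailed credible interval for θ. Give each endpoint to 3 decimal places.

Posterior: Beta(20.8, 34.5).
Equal-tailed 90% interval: the 0.05 and 0.95 quantiles of Beta(20.8, 34.5).
Posterior mean ≈ 0.376, SD ≈ 0.065; a Normal approximation gives roughly [0.270, 0.482].
Exact: F⁻¹(0.05) = 0.272; F⁻¹(0.95) = 0.485.

[0.272, 0.485]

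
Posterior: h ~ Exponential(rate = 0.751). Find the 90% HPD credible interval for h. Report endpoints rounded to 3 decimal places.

[0.000, 3.066]

The exponential density is strictly decreasing on [0, ∞), so the HPD interval is anchored at 0: [0, q] with P(h ≤ q) = 0.90.
q = −ln(1 − 0.90) / 0.751 = 2.3026 / 0.751 = 3.066.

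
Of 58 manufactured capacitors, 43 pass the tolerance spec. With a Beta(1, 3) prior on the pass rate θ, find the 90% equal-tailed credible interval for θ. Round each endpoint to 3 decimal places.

Posterior: Beta(1+43, 3+15) = Beta(44, 18).
Equal-tailed 90% interval: the 0.05 and 0.95 quantiles of Beta(44, 18).
Posterior mean ≈ 0.710, SD ≈ 0.057; a Normal approximation gives roughly [0.616, 0.804].
Exact: F⁻¹(0.05) = 0.612; F⁻¹(0.95) = 0.800.

[0.612, 0.800]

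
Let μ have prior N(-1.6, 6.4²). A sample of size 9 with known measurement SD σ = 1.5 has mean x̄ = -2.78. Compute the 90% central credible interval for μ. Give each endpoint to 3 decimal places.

[-3.593, -1.953]

Posterior precision = 1/6.4² + 9/1.5² = 0.0244 + 4.0000 = 4.0244, so posterior SD = 0.4985.
Posterior mean = (-1.6/6.4² + 9·-2.78/1.5²) / 4.0244 = -2.7728.
Interval: -2.7728 ± 1.645 × 0.4985 → [-3.593, -1.953].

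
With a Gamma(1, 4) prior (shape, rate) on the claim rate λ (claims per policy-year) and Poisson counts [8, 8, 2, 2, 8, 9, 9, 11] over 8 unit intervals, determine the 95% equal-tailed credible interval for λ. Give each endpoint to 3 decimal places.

Posterior: Gamma(1+57, 4+8) = Gamma(58, 12) (shape, rate).
Equal-tailed 95% interval: Gamma(58, 12) quantiles at 0.025 and 0.975.
Posterior mean ≈ 4.833, SD ≈ 0.635; a Normal approximation gives roughly [3.589, 6.077].
Exact: lower = 3.670; upper = 6.154.

[3.670, 6.154]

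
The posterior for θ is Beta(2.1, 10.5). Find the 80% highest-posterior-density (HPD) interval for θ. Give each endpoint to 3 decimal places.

[0.024, 0.259]

The posterior is unimodal and skewed, so the HPD interval has equal density at both endpoints and is the shortest 80% interval.
Solving f(0.024) = f(0.259) with F(0.259) − F(0.024) = 0.80 gives [0.024, 0.259].
For comparison, the equal-tailed interval is [0.052, 0.307]; the HPD is narrower and shifted toward the mode.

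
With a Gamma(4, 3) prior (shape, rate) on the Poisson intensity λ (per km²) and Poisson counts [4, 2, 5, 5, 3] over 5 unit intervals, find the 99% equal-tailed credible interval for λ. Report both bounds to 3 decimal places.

Posterior: Gamma(4+19, 3+5) = Gamma(23, 8) (shape, rate).
Equal-tailed 99% interval: Gamma(23, 8) quantiles at 0.005 and 0.995.
Posterior mean ≈ 2.875, SD ≈ 0.599; a Normal approximation gives roughly [1.331, 4.419].
Exact: lower = 1.565; upper = 4.652.

[1.565, 4.652]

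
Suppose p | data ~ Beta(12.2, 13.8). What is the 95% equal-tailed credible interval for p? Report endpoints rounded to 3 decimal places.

[0.285, 0.658]

Posterior: Beta(12.2, 13.8).
Equal-tailed 95% interval: the 0.025 and 0.975 quantiles of Beta(12.2, 13.8).
Posterior mean ≈ 0.469, SD ≈ 0.096; a Normal approximation gives roughly [0.281, 0.657].
Exact: F⁻¹(0.025) = 0.285; F⁻¹(0.975) = 0.658.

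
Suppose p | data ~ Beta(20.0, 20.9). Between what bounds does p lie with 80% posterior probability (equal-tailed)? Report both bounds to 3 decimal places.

Posterior: Beta(20.0, 20.9).
Equal-tailed 80% interval: the 0.1 and 0.9 quantiles of Beta(20.0, 20.9).
Posterior mean ≈ 0.489, SD ≈ 0.077; a Normal approximation gives roughly [0.390, 0.588].
Exact: F⁻¹(0.1) = 0.389; F⁻¹(0.9) = 0.589.

[0.389, 0.589]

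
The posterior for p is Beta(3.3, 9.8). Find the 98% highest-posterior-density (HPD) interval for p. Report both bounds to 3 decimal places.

[0.033, 0.532]

The posterior is unimodal and skewed, so the HPD interval has equal density at both endpoints and is the shortest 98% interval.
Solving f(0.033) = f(0.532) with F(0.532) − F(0.033) = 0.98 gives [0.033, 0.532].
For comparison, the equal-tailed interval is [0.049, 0.561]; the HPD is narrower and shifted toward the mode.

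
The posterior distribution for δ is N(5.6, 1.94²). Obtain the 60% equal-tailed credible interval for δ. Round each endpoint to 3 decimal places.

[3.967, 7.233]

The posterior is symmetric, so the 60% equal-tailed interval is δ = 5.6 ± z·1.94 with z = 0.842.
Half-width: 0.842 × 1.94 = 1.633.
5.6 − 1.633 = 3.967; 5.6 + 1.633 = 7.233.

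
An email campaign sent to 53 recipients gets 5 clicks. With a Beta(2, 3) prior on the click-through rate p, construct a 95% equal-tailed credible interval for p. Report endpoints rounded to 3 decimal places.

Posterior: Beta(2+5, 3+48) = Beta(7, 51).
Equal-tailed 95% interval: the 0.025 and 0.975 quantiles of Beta(7, 51).
Posterior mean ≈ 0.121, SD ≈ 0.042; a Normal approximation gives roughly [0.038, 0.204].
Exact: F⁻¹(0.025) = 0.051; F⁻¹(0.975) = 0.215.

[0.051, 0.215]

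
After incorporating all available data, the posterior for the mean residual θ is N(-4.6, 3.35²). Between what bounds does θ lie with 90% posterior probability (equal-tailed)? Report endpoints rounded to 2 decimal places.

The posterior is symmetric, so the 90% equal-tailed interval is θ = -4.6 ± z·3.35 with z = 1.645.
Half-width: 1.645 × 3.35 = 5.51.
-4.6 − 5.51 = -10.11; -4.6 + 5.51 = 0.91.

[-10.11, 0.91]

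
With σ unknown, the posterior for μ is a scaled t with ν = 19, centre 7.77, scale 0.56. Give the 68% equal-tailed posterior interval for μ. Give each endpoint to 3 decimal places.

The t_19 distribution is symmetric; the 68% interval is 7.77 ± t·0.56 with t_{0.84,19} = 1.021.
Half-width: 1.021 × 0.56 = 0.572.
7.77 − 0.572 = 7.198; 7.77 + 0.572 = 8.342.

[7.198, 8.342]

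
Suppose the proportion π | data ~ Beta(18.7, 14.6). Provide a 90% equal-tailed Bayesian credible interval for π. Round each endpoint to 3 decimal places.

[0.420, 0.699]

Posterior: Beta(18.7, 14.6).
Equal-tailed 90% interval: the 0.05 and 0.95 quantiles of Beta(18.7, 14.6).
Posterior mean ≈ 0.562, SD ≈ 0.085; a Normal approximation gives roughly [0.422, 0.701].
Exact: F⁻¹(0.05) = 0.420; F⁻¹(0.95) = 0.699.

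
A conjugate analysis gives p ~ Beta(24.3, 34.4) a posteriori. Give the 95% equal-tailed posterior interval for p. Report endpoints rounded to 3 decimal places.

[0.292, 0.541]

Posterior: Beta(24.3, 34.4).
Equal-tailed 95% interval: the 0.025 and 0.975 quantiles of Beta(24.3, 34.4).
Posterior mean ≈ 0.414, SD ≈ 0.064; a Normal approximation gives roughly [0.289, 0.539].
Exact: F⁻¹(0.025) = 0.292; F⁻¹(0.975) = 0.541.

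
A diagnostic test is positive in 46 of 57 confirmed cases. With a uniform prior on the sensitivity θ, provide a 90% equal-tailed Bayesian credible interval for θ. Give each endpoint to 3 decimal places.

[0.706, 0.876]

Posterior: Beta(1+46, 1+11) = Beta(47, 12).
Equal-tailed 90% interval: the 0.05 and 0.95 quantiles of Beta(47, 12).
Posterior mean ≈ 0.797, SD ≈ 0.052; a Normal approximation gives roughly [0.711, 0.882].
Exact: F⁻¹(0.05) = 0.706; F⁻¹(0.95) = 0.876.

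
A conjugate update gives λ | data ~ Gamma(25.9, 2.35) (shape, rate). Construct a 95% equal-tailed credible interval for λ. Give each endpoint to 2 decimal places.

[7.19, 15.65]

Posterior: Gamma(shape 25.9, rate 2.35).
Equal-tailed 95% interval: Gamma(25.9, 2.35) quantiles at 0.025 and 0.975.
Posterior mean ≈ 11.02, SD ≈ 2.17; a Normal approximation gives roughly [6.78, 15.27].
Exact: lower = 7.19; upper = 15.65.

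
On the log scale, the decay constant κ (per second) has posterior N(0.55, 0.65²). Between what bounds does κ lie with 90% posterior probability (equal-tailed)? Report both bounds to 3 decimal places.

[0.595, 5.049]

On the log scale the 90% interval is 0.55 ± 1.645 × 0.65 = [-0.5192, 1.6192].
Exponentiate: [e^-0.5192, e^1.6192] = [0.595, 5.049].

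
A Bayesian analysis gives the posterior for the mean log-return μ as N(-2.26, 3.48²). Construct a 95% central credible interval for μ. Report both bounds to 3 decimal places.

[-9.081, 4.561]

The posterior is symmetric, so the 95% equal-tailed interval is μ = -2.26 ± z·3.48 with z = 1.960.
Half-width: 1.960 × 3.48 = 6.821.
-2.26 − 6.821 = -9.081; -2.26 + 6.821 = 4.561.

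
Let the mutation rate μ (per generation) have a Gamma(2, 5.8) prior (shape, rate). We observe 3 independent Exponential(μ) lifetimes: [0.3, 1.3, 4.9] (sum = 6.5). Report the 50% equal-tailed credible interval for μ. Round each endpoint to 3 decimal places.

Posterior: Gamma(2+3, 5.8+6.5) = Gamma(5, 12.3) (shape, rate).
Equal-tailed 50% interval: Gamma(5, 12.3) quantiles at 0.25 and 0.75.
Posterior mean ≈ 0.407, SD ≈ 0.182; a Normal approximation gives roughly [0.284, 0.529].
Exact: lower = 0.274; upper = 0.510.

[0.274, 0.510]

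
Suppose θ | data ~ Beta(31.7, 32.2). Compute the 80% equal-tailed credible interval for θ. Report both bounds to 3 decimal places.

Posterior: Beta(31.7, 32.2).
Equal-tailed 80% interval: the 0.1 and 0.9 quantiles of Beta(31.7, 32.2).
Posterior mean ≈ 0.496, SD ≈ 0.062; a Normal approximation gives roughly [0.417, 0.576].
Exact: F⁻¹(0.1) = 0.416; F⁻¹(0.9) = 0.576.

[0.416, 0.576]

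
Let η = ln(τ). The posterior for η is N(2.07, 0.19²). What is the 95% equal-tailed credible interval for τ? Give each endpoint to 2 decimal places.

[5.46, 11.50]

On the log scale the 95% interval is 2.07 ± 1.960 × 0.19 = [1.6976, 2.4424].
Exponentiate: [e^1.6976, e^2.4424] = [5.46, 11.50].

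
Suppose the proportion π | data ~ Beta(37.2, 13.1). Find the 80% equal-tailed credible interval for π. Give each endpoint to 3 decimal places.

Posterior: Beta(37.2, 13.1).
Equal-tailed 80% interval: the 0.1 and 0.9 quantiles of Beta(37.2, 13.1).
Posterior mean ≈ 0.740, SD ≈ 0.061; a Normal approximation gives roughly [0.661, 0.818].
Exact: F⁻¹(0.1) = 0.659; F⁻¹(0.9) = 0.816.

[0.659, 0.816]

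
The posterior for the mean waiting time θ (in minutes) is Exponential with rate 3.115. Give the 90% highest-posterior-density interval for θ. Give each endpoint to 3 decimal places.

[0.000, 0.739]

The exponential density is strictly decreasing on [0, ∞), so the HPD interval is anchored at 0: [0, q] with P(θ ≤ q) = 0.90.
q = −ln(1 − 0.90) / 3.115 = 2.3026 / 3.115 = 0.739.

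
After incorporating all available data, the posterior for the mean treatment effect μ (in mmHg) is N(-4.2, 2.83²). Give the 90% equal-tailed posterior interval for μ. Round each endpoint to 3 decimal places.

[-8.855, 0.455]

The posterior is symmetric, so the 90% equal-tailed interval is μ = -4.2 ± z·2.83 with z = 1.645.
Half-width: 1.645 × 2.83 = 4.655.
-4.2 − 4.655 = -8.855; -4.2 + 4.655 = 0.455.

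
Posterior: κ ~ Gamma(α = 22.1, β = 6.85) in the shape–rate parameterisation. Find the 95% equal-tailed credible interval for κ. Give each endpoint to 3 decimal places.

[2.024, 4.704]

Posterior: Gamma(shape 22.1, rate 6.85).
Equal-tailed 95% interval: Gamma(22.1, 6.85) quantiles at 0.025 and 0.975.
Posterior mean ≈ 3.226, SD ≈ 0.686; a Normal approximation gives roughly [1.881, 4.571].
Exact: lower = 2.024; upper = 4.704.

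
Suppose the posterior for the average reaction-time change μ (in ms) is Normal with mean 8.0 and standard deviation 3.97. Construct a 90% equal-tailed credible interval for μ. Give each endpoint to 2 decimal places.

[1.47, 14.53]

The posterior is symmetric, so the 90% equal-tailed interval is μ = 8.0 ± z·3.97 with z = 1.645.
Half-width: 1.645 × 3.97 = 6.53.
8.0 − 6.53 = 1.47; 8.0 + 6.53 = 14.53.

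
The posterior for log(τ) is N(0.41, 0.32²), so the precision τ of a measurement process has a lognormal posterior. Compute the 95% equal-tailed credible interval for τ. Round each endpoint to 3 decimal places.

[0.805, 2.821]

On the log scale the 95% interval is 0.41 ± 1.960 × 0.32 = [-0.2172, 1.0372].
Exponentiate: [e^-0.2172, e^1.0372] = [0.805, 2.821].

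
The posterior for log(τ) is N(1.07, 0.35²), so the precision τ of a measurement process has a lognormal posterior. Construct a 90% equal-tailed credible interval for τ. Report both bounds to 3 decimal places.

[1.639, 5.185]

On the log scale the 90% interval is 1.07 ± 1.645 × 0.35 = [0.4943, 1.6457].
Exponentiate: [e^0.4943, e^1.6457] = [1.639, 5.185].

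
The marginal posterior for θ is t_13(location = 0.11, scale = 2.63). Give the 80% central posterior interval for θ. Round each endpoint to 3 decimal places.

[-3.441, 3.661]

The t_13 distribution is symmetric; the 80% interval is 0.11 ± t·2.63 with t_{0.9,13} = 1.350.
Half-width: 1.350 × 2.63 = 3.551.
0.11 − 3.551 = -3.441; 0.11 + 3.551 = 3.661.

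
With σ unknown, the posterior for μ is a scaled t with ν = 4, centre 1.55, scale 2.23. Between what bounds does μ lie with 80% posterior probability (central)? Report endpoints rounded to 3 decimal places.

[-1.869, 4.969]

The t_4 distribution is symmetric; the 80% interval is 1.55 ± t·2.23 with t_{0.9,4} = 1.533.
Half-width: 1.533 × 2.23 = 3.419.
1.55 − 3.419 = -1.869; 1.55 + 3.419 = 4.969.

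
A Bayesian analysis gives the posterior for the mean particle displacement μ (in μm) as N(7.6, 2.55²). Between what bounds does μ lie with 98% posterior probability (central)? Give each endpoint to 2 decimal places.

The posterior is symmetric, so the 98% equal-tailed interval is μ = 7.6 ± z·2.55 with z = 2.326.
Half-width: 2.326 × 2.55 = 5.93.
7.6 − 5.93 = 1.67; 7.6 + 5.93 = 13.53.

[1.67, 13.53]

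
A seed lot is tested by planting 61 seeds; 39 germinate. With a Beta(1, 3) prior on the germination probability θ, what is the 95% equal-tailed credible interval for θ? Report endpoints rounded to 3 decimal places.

Posterior: Beta(1+39, 3+22) = Beta(40, 25).
Equal-tailed 95% interval: the 0.025 and 0.975 quantiles of Beta(40, 25).
Posterior mean ≈ 0.615, SD ≈ 0.060; a Normal approximation gives roughly [0.498, 0.733].
Exact: F⁻¹(0.025) = 0.495; F⁻¹(0.975) = 0.729.

[0.495, 0.729]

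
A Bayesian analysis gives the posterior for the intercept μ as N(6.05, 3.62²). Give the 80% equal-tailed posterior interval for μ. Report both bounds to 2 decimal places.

The posterior is symmetric, so the 80% equal-tailed interval is μ = 6.05 ± z·3.62 with z = 1.282.
Half-width: 1.282 × 3.62 = 4.64.
6.05 − 4.64 = 1.41; 6.05 + 4.64 = 10.69.

[1.41, 10.69]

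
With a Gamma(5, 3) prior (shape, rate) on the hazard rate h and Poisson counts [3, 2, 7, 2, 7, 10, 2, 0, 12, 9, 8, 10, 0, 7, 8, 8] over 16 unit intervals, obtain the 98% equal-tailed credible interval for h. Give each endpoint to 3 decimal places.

[4.117, 6.564]

Posterior: Gamma(5+95, 3+16) = Gamma(100, 19) (shape, rate).
Equal-tailed 98% interval: Gamma(100, 19) quantiles at 0.01 and 0.99.
Posterior mean ≈ 5.263, SD ≈ 0.526; a Normal approximation gives roughly [4.039, 6.488].
Exact: lower = 4.117; upper = 6.564.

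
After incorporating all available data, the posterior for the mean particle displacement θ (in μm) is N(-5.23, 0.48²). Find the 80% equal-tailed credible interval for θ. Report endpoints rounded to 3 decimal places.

[-5.845, -4.615]

The posterior is symmetric, so the 80% equal-tailed interval is θ = -5.23 ± z·0.48 with z = 1.282.
Half-width: 1.282 × 0.48 = 0.615.
-5.23 − 0.615 = -5.845; -5.23 + 0.615 = -4.615.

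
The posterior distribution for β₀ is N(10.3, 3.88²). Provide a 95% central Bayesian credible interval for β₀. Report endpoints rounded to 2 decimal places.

[2.70, 17.90]

The posterior is symmetric, so the 95% equal-tailed interval is β₀ = 10.3 ± z·3.88 with z = 1.960.
Half-width: 1.960 × 3.88 = 7.60.
10.3 − 7.60 = 2.70; 10.3 + 7.60 = 17.90.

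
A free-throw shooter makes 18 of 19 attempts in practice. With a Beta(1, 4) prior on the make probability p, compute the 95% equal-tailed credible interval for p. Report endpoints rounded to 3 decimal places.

Posterior: Beta(1+18, 4+1) = Beta(19, 5).
Equal-tailed 95% interval: the 0.025 and 0.975 quantiles of Beta(19, 5).
Posterior mean ≈ 0.792, SD ≈ 0.081; a Normal approximation gives roughly [0.632, 0.951].
Exact: F⁻¹(0.025) = 0.612; F⁻¹(0.975) = 0.925.

[0.612, 0.925]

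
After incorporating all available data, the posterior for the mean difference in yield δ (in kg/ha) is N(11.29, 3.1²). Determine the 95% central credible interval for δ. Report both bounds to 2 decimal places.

The posterior is symmetric, so the 95% equal-tailed interval is δ = 11.29 ± z·3.1 with z = 1.960.
Half-width: 1.960 × 3.1 = 6.08.
11.29 − 6.08 = 5.21; 11.29 + 6.08 = 17.37.

[5.21, 17.37]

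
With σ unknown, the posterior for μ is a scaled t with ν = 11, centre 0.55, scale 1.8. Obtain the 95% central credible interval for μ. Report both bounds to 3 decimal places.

[-3.412, 4.512]

The t_11 distribution is symmetric; the 95% interval is 0.55 ± t·1.8 with t_{0.975,11} = 2.201.
Half-width: 2.201 × 1.8 = 3.962.
0.55 − 3.962 = -3.412; 0.55 + 3.962 = 4.512.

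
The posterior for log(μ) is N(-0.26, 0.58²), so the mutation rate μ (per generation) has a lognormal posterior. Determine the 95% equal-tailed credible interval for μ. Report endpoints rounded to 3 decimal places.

On the log scale the 95% interval is -0.26 ± 1.960 × 0.58 = [-1.3968, 0.8768].
Exponentiate: [e^-1.3968, e^0.8768] = [0.247, 2.403].

[0.247, 2.403]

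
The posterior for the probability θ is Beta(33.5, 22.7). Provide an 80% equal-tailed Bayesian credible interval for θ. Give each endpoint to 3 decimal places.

[0.512, 0.679]

Posterior: Beta(33.5, 22.7).
Equal-tailed 80% interval: the 0.1 and 0.9 quantiles of Beta(33.5, 22.7).
Posterior mean ≈ 0.596, SD ≈ 0.065; a Normal approximation gives roughly [0.513, 0.679].
Exact: F⁻¹(0.1) = 0.512; F⁻¹(0.9) = 0.679.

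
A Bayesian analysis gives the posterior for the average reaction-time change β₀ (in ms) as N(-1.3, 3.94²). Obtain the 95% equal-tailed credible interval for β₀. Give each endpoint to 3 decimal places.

The posterior is symmetric, so the 95% equal-tailed interval is β₀ = -1.3 ± z·3.94 with z = 1.960.
Half-width: 1.960 × 3.94 = 7.722.
-1.3 − 7.722 = -9.022; -1.3 + 7.722 = 6.422.

[-9.022, 6.422]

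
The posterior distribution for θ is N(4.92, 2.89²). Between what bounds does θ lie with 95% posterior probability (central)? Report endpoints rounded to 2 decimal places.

[-0.74, 10.58]

The posterior is symmetric, so the 95% equal-tailed interval is θ = 4.92 ± z·2.89 with z = 1.960.
Half-width: 1.960 × 2.89 = 5.66.
4.92 − 5.66 = -0.74; 4.92 + 5.66 = 10.58.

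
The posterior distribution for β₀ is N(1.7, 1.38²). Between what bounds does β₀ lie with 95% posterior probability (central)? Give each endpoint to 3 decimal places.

[-1.005, 4.405]

The posterior is symmetric, so the 95% equal-tailed interval is β₀ = 1.7 ± z·1.38 with z = 1.960.
Half-width: 1.960 × 1.38 = 2.705.
1.7 − 2.705 = -1.005; 1.7 + 2.705 = 4.405.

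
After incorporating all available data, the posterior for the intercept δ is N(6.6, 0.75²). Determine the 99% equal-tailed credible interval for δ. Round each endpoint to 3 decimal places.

[4.668, 8.532]

The posterior is symmetric, so the 99% equal-tailed interval is δ = 6.6 ± z·0.75 with z = 2.576.
Half-width: 2.576 × 0.75 = 1.932.
6.6 − 1.932 = 4.668; 6.6 + 1.932 = 8.532.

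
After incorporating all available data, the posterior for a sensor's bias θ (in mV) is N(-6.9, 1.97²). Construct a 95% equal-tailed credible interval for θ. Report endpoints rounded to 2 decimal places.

The posterior is symmetric, so the 95% equal-tailed interval is θ = -6.9 ± z·1.97 with z = 1.960.
Half-width: 1.960 × 1.97 = 3.86.
-6.9 − 3.86 = -10.76; -6.9 + 3.86 = -3.04.

[-10.76, -3.04]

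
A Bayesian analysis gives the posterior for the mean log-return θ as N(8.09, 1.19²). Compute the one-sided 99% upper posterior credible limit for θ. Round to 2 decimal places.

Need U with P(θ ≤ U) = 0.99: U = 8.09 + z_{0.01}·1.19.
z = 2.326; U = 8.09 + 2.326 × 1.19 = 10.86.

10.86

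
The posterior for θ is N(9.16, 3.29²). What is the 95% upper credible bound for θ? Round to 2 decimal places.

14.57

Need U with P(θ ≤ U) = 0.95: U = 9.16 + z_{0.05}·3.29.
z = 1.645; U = 9.16 + 1.645 × 3.29 = 14.57.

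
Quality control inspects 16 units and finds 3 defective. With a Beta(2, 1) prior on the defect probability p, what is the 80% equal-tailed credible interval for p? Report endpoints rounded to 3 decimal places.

[0.142, 0.396]

Posterior: Beta(2+3, 1+13) = Beta(5, 14).
Equal-tailed 80% interval: the 0.1 and 0.9 quantiles of Beta(5, 14).
Posterior mean ≈ 0.263, SD ≈ 0.098; a Normal approximation gives roughly [0.137, 0.389].
Exact: F⁻¹(0.1) = 0.142; F⁻¹(0.9) = 0.396.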